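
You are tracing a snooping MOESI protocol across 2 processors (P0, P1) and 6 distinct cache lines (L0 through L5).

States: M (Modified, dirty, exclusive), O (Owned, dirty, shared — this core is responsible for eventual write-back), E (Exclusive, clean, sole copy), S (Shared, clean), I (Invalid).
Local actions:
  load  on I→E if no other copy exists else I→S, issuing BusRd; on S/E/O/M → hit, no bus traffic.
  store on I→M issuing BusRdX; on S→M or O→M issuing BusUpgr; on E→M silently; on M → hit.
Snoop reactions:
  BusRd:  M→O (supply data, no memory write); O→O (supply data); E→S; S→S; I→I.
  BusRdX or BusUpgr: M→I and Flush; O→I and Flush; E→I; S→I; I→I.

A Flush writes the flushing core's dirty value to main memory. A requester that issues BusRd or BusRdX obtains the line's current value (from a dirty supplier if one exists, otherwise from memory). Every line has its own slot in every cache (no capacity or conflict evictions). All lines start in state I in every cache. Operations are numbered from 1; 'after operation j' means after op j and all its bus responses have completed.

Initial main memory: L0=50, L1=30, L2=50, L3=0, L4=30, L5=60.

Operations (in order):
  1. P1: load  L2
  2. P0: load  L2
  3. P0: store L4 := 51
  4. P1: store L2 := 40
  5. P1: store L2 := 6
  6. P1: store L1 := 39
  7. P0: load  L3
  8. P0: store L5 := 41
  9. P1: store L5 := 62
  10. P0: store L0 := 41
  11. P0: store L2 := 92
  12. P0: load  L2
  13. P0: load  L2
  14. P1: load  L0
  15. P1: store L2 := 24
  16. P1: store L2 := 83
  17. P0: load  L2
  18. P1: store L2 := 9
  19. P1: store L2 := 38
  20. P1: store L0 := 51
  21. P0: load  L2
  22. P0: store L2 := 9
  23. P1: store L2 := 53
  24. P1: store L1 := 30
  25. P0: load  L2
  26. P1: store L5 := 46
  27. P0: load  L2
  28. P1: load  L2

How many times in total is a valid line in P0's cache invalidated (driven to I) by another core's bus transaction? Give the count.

[1] P1: load  L2 | P0:I, P1:E(50) | bus: BusRd
[2] P0: load  L2 | P0:S(50), P1:S(50) | bus: BusRd
[3] P0: store L4 := 51 | P0:M(51), P1:I | bus: BusRdX
[4] P1: store L2 := 40 | P0:I, P1:M(40) | bus: BusUpgr
[5] P1: store L2 := 6 | P0:I, P1:M(6) | bus: none
[6] P1: store L1 := 39 | P0:I, P1:M(39) | bus: BusRdX
[7] P0: load  L3 | P0:E(0), P1:I | bus: BusRd
[8] P0: store L5 := 41 | P0:M(41), P1:I | bus: BusRdX
[9] P1: store L5 := 62 | P0:I, P1:M(62) | bus: BusRdX,Flush
[10] P0: store L0 := 41 | P0:M(41), P1:I | bus: BusRdX
[11] P0: store L2 := 92 | P0:M(92), P1:I | bus: BusRdX,Flush
[12] P0: load  L2 | P0:M(92), P1:I | bus: none
[13] P0: load  L2 | P0:M(92), P1:I | bus: none
[14] P1: load  L0 | P0:O(41), P1:S(41) | bus: BusRd
[15] P1: store L2 := 24 | P0:I, P1:M(24) | bus: BusRdX,Flush
[16] P1: store L2 := 83 | P0:I, P1:M(83) | bus: none
[17] P0: load  L2 | P0:S(83), P1:O(83) | bus: BusRd
[18] P1: store L2 := 9 | P0:I, P1:M(9) | bus: BusUpgr
[19] P1: store L2 := 38 | P0:I, P1:M(38) | bus: none
[20] P1: store L0 := 51 | P0:I, P1:M(51) | bus: BusUpgr,Flush
[21] P0: load  L2 | P0:S(38), P1:O(38) | bus: BusRd
[22] P0: store L2 := 9 | P0:M(9), P1:I | bus: BusUpgr,Flush
[23] P1: store L2 := 53 | P0:I, P1:M(53) | bus: BusRdX,Flush
[24] P1: store L1 := 30 | P0:I, P1:M(30) | bus: none
[25] P0: load  L2 | P0:S(53), P1:O(53) | bus: BusRd
[26] P1: store L5 := 46 | P0:I, P1:M(46) | bus: none
[27] P0: load  L2 | P0:S(53), P1:O(53) | bus: none
[28] P1: load  L2 | P0:S(53), P1:O(53) | bus: none

invalidations = 6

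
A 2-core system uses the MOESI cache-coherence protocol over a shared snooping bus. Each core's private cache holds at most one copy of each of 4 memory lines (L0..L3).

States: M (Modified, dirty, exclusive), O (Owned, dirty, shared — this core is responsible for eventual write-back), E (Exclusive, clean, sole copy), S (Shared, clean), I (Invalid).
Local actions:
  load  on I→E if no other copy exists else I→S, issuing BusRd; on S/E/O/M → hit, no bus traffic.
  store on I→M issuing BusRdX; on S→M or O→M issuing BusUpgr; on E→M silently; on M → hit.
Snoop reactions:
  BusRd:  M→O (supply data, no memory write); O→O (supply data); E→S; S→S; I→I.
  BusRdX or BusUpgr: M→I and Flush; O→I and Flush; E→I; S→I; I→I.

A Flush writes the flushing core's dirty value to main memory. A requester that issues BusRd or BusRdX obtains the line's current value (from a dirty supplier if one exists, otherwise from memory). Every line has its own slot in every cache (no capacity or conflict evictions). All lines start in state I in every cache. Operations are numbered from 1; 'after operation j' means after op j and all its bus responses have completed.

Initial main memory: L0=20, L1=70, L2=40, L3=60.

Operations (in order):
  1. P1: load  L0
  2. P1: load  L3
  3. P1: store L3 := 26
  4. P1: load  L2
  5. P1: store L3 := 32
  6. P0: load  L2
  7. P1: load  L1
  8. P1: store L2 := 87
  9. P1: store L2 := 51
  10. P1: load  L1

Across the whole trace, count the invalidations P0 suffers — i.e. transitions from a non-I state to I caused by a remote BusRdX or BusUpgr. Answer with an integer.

invalidations = 1

1. P1: load  L0  bus=[BusRd]  L0: P0=I P1=E  mem[L0]=20
2. P1: load  L3  bus=[BusRd]  L3: P0=I P1=E  mem[L3]=60
3. P1: store L3 := 26  bus=[-]  L3: P0=I P1=M  mem[L3]=60
4. P1: load  L2  bus=[BusRd]  L2: P0=I P1=E  mem[L2]=40
5. P1: store L3 := 32  bus=[-]  L3: P0=I P1=M  mem[L3]=60
6. P0: load  L2  bus=[BusRd]  L2: P0=S P1=S  mem[L2]=40
7. P1: load  L1  bus=[BusRd]  L1: P0=I P1=E  mem[L1]=70
8. P1: store L2 := 87  bus=[BusUpgr]  L2: P0=I P1=M  mem[L2]=40
9. P1: store L2 := 51  bus=[-]  L2: P0=I P1=M  mem[L2]=40
10. P1: load  L1  bus=[-]  L1: P0=I P1=E  mem[L1]=70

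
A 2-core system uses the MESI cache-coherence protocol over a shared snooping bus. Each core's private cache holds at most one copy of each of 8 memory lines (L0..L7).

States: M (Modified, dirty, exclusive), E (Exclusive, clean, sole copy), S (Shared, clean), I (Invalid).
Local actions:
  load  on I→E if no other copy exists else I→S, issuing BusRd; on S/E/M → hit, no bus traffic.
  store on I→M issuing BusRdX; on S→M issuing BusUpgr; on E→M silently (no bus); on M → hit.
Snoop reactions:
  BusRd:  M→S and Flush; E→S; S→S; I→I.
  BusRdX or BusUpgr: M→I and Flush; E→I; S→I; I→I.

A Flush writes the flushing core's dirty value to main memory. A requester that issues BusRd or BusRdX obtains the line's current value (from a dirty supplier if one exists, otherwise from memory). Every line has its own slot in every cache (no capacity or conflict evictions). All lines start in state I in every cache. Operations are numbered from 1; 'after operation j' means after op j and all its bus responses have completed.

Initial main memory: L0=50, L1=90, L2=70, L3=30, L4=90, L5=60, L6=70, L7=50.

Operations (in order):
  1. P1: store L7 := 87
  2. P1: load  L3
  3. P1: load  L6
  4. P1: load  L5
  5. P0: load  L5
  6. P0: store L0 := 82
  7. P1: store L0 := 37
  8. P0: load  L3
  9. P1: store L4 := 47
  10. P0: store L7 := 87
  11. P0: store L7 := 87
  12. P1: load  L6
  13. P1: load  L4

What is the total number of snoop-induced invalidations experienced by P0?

  op1 P1: store L7 := 87 → I/M on L7; bus BusRdX; mem=50
  op2 P1: load  L3 → I/E on L3; bus BusRd; mem=30
  op3 P1: load  L6 → I/E on L6; bus BusRd; mem=70
  op4 P1: load  L5 → I/E on L5; bus BusRd; mem=60
  op5 P0: load  L5 → S/S on L5; bus BusRd; mem=60
  op6 P0: store L0 := 82 → M/I on L0; bus BusRdX; mem=50
  op7 P1: store L0 := 37 → I/M on L0; bus BusRdX Flush; mem=82
  op8 P0: load  L3 → S/S on L3; bus BusRd; mem=30
  op9 P1: store L4 := 47 → I/M on L4; bus BusRdX; mem=90
  op10 P0: store L7 := 87 → M/I on L7; bus BusRdX Flush; mem=87
  op11 P0: store L7 := 87 → M/I on L7; bus (none); mem=87
  op12 P1: load  L6 → I/E on L6; bus (none); mem=70
  op13 P1: load  L4 → I/M on L4; bus (none); mem=90

invalidations = 1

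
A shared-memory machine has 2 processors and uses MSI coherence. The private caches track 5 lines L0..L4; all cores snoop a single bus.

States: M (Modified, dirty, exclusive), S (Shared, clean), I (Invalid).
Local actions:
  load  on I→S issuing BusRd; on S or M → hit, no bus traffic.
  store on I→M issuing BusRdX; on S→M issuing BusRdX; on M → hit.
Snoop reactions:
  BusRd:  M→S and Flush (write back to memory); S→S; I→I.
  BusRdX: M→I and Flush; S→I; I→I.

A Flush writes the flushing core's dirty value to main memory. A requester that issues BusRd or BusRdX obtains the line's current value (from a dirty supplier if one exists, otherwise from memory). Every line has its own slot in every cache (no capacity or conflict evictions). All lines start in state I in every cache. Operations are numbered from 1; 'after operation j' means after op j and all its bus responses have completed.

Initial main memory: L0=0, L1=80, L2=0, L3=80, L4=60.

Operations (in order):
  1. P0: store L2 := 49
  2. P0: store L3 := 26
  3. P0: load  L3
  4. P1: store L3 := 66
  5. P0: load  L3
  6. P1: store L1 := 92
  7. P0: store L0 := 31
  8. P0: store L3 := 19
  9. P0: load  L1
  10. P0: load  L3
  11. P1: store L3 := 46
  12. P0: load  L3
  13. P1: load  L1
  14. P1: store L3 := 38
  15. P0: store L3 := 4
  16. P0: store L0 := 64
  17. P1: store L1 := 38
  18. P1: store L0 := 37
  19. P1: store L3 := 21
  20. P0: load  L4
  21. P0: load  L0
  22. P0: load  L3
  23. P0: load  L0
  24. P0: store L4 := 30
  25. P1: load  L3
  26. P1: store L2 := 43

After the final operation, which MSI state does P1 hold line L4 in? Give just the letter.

state = I

step 1: P0: store L2 := 49  ⟶  MI  (L2)  txn=BusRdX  M[L2]=0
step 2: P0: store L3 := 26  ⟶  MI  (L3)  txn=BusRdX  M[L3]=80
step 3: P0: load  L3  ⟶  MI  (L3)  txn=∅  M[L3]=80
step 4: P1: store L3 := 66  ⟶  IM  (L3)  txn=BusRdX+Flush  M[L3]=26
step 5: P0: load  L3  ⟶  SS  (L3)  txn=BusRd+Flush  M[L3]=66
step 6: P1: store L1 := 92  ⟶  IM  (L1)  txn=BusRdX  M[L1]=80
step 7: P0: store L0 := 31  ⟶  MI  (L0)  txn=BusRdX  M[L0]=0
step 8: P0: store L3 := 19  ⟶  MI  (L3)  txn=BusRdX  M[L3]=66
step 9: P0: load  L1  ⟶  SS  (L1)  txn=BusRd+Flush  M[L1]=92
step 10: P0: load  L3  ⟶  MI  (L3)  txn=∅  M[L3]=66
step 11: P1: store L3 := 46  ⟶  IM  (L3)  txn=BusRdX+Flush  M[L3]=19
step 12: P0: load  L3  ⟶  SS  (L3)  txn=BusRd+Flush  M[L3]=46
step 13: P1: load  L1  ⟶  SS  (L1)  txn=∅  M[L1]=92
step 14: P1: store L3 := 38  ⟶  IM  (L3)  txn=BusRdX  M[L3]=46
step 15: P0: store L3 := 4  ⟶  MI  (L3)  txn=BusRdX+Flush  M[L3]=38
step 16: P0: store L0 := 64  ⟶  MI  (L0)  txn=∅  M[L0]=0
step 17: P1: store L1 := 38  ⟶  IM  (L1)  txn=BusRdX  M[L1]=92
step 18: P1: store L0 := 37  ⟶  IM  (L0)  txn=BusRdX+Flush  M[L0]=64
step 19: P1: store L3 := 21  ⟶  IM  (L3)  txn=BusRdX+Flush  M[L3]=4
step 20: P0: load  L4  ⟶  SI  (L4)  txn=BusRd  M[L4]=60
step 21: P0: load  L0  ⟶  SS  (L0)  txn=BusRd+Flush  M[L0]=37
step 22: P0: load  L3  ⟶  SS  (L3)  txn=BusRd+Flush  M[L3]=21
step 23: P0: load  L0  ⟶  SS  (L0)  txn=∅  M[L0]=37
step 24: P0: store L4 := 30  ⟶  MI  (L4)  txn=BusRdX  M[L4]=60
step 25: P1: load  L3  ⟶  SS  (L3)  txn=∅  M[L3]=21
step 26: P1: store L2 := 43  ⟶  IM  (L2)  txn=BusRdX+Flush  M[L2]=49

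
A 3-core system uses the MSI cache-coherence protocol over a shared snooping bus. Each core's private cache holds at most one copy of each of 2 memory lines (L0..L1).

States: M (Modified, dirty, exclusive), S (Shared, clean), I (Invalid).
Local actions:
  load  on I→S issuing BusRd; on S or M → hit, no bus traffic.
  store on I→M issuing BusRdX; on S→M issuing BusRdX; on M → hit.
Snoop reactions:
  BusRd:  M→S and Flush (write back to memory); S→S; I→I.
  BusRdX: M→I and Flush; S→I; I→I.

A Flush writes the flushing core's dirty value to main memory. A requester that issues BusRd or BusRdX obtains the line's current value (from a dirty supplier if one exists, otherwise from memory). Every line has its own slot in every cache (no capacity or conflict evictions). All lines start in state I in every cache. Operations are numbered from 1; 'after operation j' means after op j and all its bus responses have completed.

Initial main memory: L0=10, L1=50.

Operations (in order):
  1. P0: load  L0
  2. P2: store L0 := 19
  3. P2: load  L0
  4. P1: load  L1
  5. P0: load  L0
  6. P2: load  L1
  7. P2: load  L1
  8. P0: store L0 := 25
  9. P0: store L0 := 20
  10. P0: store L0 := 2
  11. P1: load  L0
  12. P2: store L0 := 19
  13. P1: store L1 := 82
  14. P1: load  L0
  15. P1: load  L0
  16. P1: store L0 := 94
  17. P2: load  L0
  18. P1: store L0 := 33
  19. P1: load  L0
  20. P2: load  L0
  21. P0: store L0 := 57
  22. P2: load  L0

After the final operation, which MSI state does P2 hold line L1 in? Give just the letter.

1. P0: load  L0  bus=[BusRd]  L0: P0=S P1=I P2=I  mem[L0]=10
2. P2: store L0 := 19  bus=[BusRdX]  L0: P0=I P1=I P2=M  mem[L0]=10
3. P2: load  L0  bus=[-]  L0: P0=I P1=I P2=M  mem[L0]=10
4. P1: load  L1  bus=[BusRd]  L1: P0=I P1=S P2=I  mem[L1]=50
5. P0: load  L0  bus=[BusRd,Flush]  L0: P0=S P1=I P2=S  mem[L0]=19
6. P2: load  L1  bus=[BusRd]  L1: P0=I P1=S P2=S  mem[L1]=50
7. P2: load  L1  bus=[-]  L1: P0=I P1=S P2=S  mem[L1]=50
8. P0: store L0 := 25  bus=[BusRdX]  L0: P0=M P1=I P2=I  mem[L0]=19
9. P0: store L0 := 20  bus=[-]  L0: P0=M P1=I P2=I  mem[L0]=19
10. P0: store L0 := 2  bus=[-]  L0: P0=M P1=I P2=I  mem[L0]=19
11. P1: load  L0  bus=[BusRd,Flush]  L0: P0=S P1=S P2=I  mem[L0]=2
12. P2: store L0 := 19  bus=[BusRdX]  L0: P0=I P1=I P2=M  mem[L0]=2
13. P1: store L1 := 82  bus=[BusRdX]  L1: P0=I P1=M P2=I  mem[L1]=50
14. P1: load  L0  bus=[BusRd,Flush]  L0: P0=I P1=S P2=S  mem[L0]=19
15. P1: load  L0  bus=[-]  L0: P0=I P1=S P2=S  mem[L0]=19
16. P1: store L0 := 94  bus=[BusRdX]  L0: P0=I P1=M P2=I  mem[L0]=19
17. P2: load  L0  bus=[BusRd,Flush]  L0: P0=I P1=S P2=S  mem[L0]=94
18. P1: store L0 := 33  bus=[BusRdX]  L0: P0=I P1=M P2=I  mem[L0]=94
19. P1: load  L0  bus=[-]  L0: P0=I P1=M P2=I  mem[L0]=94
20. P2: load  L0  bus=[BusRd,Flush]  L0: P0=I P1=S P2=S  mem[L0]=33
21. P0: store L0 := 57  bus=[BusRdX]  L0: P0=M P1=I P2=I  mem[L0]=33
22. P2: load  L0  bus=[BusRd,Flush]  L0: P0=S P1=I P2=S  mem[L0]=57

state = I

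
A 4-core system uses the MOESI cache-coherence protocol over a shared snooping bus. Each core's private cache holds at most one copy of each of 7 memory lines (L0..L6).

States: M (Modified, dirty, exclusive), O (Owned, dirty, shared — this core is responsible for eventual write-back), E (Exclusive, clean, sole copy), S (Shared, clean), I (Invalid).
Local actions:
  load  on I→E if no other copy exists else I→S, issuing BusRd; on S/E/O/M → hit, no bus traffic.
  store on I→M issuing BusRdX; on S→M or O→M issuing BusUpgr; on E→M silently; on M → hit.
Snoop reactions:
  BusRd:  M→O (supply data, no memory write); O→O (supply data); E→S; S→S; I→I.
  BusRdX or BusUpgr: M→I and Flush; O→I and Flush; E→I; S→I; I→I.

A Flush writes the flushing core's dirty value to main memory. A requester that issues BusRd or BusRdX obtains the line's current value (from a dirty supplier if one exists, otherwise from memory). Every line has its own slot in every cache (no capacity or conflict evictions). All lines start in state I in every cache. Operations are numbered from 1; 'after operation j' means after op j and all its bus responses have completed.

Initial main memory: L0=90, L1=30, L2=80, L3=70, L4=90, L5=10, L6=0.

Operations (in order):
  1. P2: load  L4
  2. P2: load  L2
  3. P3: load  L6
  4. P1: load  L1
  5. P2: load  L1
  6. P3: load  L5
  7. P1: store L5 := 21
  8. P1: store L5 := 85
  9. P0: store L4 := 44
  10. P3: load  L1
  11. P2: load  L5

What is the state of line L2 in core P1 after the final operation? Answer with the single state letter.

state = I

  op1 P2: load  L4 → I/I/E/I on L4; bus BusRd; mem=90
  op2 P2: load  L2 → I/I/E/I on L2; bus BusRd; mem=80
  op3 P3: load  L6 → I/I/I/E on L6; bus BusRd; mem=0
  op4 P1: load  L1 → I/E/I/I on L1; bus BusRd; mem=30
  op5 P2: load  L1 → I/S/S/I on L1; bus BusRd; mem=30
  op6 P3: load  L5 → I/I/I/E on L5; bus BusRd; mem=10
  op7 P1: store L5 := 21 → I/M/I/I on L5; bus BusRdX; mem=10
  op8 P1: store L5 := 85 → I/M/I/I on L5; bus (none); mem=10
  op9 P0: store L4 := 44 → M/I/I/I on L4; bus BusRdX; mem=90
  op10 P3: load  L1 → I/S/S/S on L1; bus BusRd; mem=30
  op11 P2: load  L5 → I/O/S/I on L5; bus BusRd; mem=10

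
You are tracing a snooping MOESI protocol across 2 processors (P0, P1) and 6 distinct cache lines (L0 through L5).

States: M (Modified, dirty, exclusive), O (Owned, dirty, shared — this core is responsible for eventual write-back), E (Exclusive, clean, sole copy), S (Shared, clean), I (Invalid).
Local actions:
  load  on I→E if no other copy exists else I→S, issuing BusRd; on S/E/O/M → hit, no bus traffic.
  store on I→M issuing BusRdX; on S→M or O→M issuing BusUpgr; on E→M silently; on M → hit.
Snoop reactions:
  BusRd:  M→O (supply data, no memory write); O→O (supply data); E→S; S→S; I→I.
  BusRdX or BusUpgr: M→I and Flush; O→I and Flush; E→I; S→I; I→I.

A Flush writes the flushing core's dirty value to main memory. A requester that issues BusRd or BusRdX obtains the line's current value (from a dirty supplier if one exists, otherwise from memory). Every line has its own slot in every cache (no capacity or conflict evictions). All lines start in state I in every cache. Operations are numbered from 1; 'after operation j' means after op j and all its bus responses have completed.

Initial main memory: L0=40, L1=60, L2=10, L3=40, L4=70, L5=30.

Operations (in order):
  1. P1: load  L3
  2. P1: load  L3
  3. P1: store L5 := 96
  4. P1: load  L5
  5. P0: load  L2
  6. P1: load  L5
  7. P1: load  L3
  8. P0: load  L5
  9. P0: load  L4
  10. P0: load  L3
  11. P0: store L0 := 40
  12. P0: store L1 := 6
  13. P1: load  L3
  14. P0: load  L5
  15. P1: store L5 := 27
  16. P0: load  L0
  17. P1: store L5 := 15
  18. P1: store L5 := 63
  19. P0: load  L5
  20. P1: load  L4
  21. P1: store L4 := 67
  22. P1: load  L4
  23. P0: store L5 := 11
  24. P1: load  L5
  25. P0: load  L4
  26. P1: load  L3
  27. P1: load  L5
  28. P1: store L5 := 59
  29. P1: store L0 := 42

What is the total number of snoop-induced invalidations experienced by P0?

  op1 P1: load  L3 → I/E on L3; bus BusRd; mem=40
  op2 P1: load  L3 → I/E on L3; bus (none); mem=40
  op3 P1: store L5 := 96 → I/M on L5; bus BusRdX; mem=30
  op4 P1: load  L5 → I/M on L5; bus (none); mem=30
  op5 P0: load  L2 → E/I on L2; bus BusRd; mem=10
  op6 P1: load  L5 → I/M on L5; bus (none); mem=30
  op7 P1: load  L3 → I/E on L3; bus (none); mem=40
  op8 P0: load  L5 → S/O on L5; bus BusRd; mem=30
  op9 P0: load  L4 → E/I on L4; bus BusRd; mem=70
  op10 P0: load  L3 → S/S on L3; bus BusRd; mem=40
  op11 P0: store L0 := 40 → M/I on L0; bus BusRdX; mem=40
  op12 P0: store L1 := 6 → M/I on L1; bus BusRdX; mem=60
  op13 P1: load  L3 → S/S on L3; bus (none); mem=40
  op14 P0: load  L5 → S/O on L5; bus (none); mem=30
  op15 P1: store L5 := 27 → I/M on L5; bus BusUpgr; mem=30
  op16 P0: load  L0 → M/I on L0; bus (none); mem=40
  op17 P1: store L5 := 15 → I/M on L5; bus (none); mem=30
  op18 P1: store L5 := 63 → I/M on L5; bus (none); mem=30
  op19 P0: load  L5 → S/O on L5; bus BusRd; mem=30
  op20 P1: load  L4 → S/S on L4; bus BusRd; mem=70
  op21 P1: store L4 := 67 → I/M on L4; bus BusUpgr; mem=70
  op22 P1: load  L4 → I/M on L4; bus (none); mem=70
  op23 P0: store L5 := 11 → M/I on L5; bus BusUpgr Flush; mem=63
  op24 P1: load  L5 → O/S on L5; bus BusRd; mem=63
  op25 P0: load  L4 → S/O on L4; bus BusRd; mem=70
  op26 P1: load  L3 → S/S on L3; bus (none); mem=40
  op27 P1: load  L5 → O/S on L5; bus (none); mem=63
  op28 P1: store L5 := 59 → I/M on L5; bus BusUpgr Flush; mem=11
  op29 P1: store L0 := 42 → I/M on L0; bus BusRdX Flush; mem=40

invalidations = 4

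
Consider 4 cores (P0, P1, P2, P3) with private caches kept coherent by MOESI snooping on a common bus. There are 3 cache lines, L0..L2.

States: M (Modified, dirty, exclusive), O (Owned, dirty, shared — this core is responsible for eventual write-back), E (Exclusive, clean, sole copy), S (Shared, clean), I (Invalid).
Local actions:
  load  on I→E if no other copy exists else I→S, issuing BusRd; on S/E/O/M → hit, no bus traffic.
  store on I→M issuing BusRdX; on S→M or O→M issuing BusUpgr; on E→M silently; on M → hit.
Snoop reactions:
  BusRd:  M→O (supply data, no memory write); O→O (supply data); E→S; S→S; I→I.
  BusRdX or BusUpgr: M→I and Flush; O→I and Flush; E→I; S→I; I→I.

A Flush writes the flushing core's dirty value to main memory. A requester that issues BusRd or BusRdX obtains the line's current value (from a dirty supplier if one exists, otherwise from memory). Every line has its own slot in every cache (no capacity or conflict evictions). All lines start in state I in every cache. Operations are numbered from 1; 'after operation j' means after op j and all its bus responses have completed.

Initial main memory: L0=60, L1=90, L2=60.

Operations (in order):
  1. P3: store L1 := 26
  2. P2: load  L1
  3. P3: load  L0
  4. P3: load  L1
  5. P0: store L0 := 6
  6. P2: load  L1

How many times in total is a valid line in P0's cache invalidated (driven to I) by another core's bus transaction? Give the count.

invalidations = 0

1. P3: store L1 := 26  bus=[BusRdX]  L1: P0=I P1=I P2=I P3=M  mem[L1]=90
2. P2: load  L1  bus=[BusRd]  L1: P0=I P1=I P2=S P3=O  mem[L1]=90
3. P3: load  L0  bus=[BusRd]  L0: P0=I P1=I P2=I P3=E  mem[L0]=60
4. P3: load  L1  bus=[-]  L1: P0=I P1=I P2=S P3=O  mem[L1]=90
5. P0: store L0 := 6  bus=[BusRdX]  L0: P0=M P1=I P2=I P3=I  mem[L0]=60
6. P2: load  L1  bus=[-]  L1: P0=I P1=I P2=S P3=O  mem[L1]=90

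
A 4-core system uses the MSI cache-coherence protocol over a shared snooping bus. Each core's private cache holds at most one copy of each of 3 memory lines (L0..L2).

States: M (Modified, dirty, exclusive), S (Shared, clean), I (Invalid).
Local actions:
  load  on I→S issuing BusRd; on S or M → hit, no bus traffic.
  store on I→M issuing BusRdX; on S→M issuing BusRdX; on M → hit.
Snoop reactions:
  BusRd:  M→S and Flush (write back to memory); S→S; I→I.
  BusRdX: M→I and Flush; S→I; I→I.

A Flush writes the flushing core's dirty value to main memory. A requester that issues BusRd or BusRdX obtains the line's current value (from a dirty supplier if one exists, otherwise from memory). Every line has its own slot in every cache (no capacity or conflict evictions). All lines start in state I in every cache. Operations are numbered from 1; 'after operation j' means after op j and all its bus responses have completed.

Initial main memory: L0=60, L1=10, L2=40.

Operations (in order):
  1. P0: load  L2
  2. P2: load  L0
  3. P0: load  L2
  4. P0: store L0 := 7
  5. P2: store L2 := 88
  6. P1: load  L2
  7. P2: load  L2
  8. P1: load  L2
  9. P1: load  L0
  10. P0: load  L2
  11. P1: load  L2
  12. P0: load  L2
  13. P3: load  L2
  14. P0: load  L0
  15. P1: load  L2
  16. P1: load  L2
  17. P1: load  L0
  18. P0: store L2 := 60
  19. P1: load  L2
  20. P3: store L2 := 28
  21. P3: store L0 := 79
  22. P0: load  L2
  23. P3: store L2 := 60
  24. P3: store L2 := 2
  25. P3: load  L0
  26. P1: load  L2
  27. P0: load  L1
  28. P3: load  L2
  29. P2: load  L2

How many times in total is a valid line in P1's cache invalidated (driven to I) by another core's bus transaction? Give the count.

1. P0: load  L2  bus=[BusRd]  L2: P0=S P1=I P2=I P3=I  mem[L2]=40
2. P2: load  L0  bus=[BusRd]  L0: P0=I P1=I P2=S P3=I  mem[L0]=60
3. P0: load  L2  bus=[-]  L2: P0=S P1=I P2=I P3=I  mem[L2]=40
4. P0: store L0 := 7  bus=[BusRdX]  L0: P0=M P1=I P2=I P3=I  mem[L0]=60
5. P2: store L2 := 88  bus=[BusRdX]  L2: P0=I P1=I P2=M P3=I  mem[L2]=40
6. P1: load  L2  bus=[BusRd,Flush]  L2: P0=I P1=S P2=S P3=I  mem[L2]=88
7. P2: load  L2  bus=[-]  L2: P0=I P1=S P2=S P3=I  mem[L2]=88
8. P1: load  L2  bus=[-]  L2: P0=I P1=S P2=S P3=I  mem[L2]=88
9. P1: load  L0  bus=[BusRd,Flush]  L0: P0=S P1=S P2=I P3=I  mem[L0]=7
10. P0: load  L2  bus=[BusRd]  L2: P0=S P1=S P2=S P3=I  mem[L2]=88
11. P1: load  L2  bus=[-]  L2: P0=S P1=S P2=S P3=I  mem[L2]=88
12. P0: load  L2  bus=[-]  L2: P0=S P1=S P2=S P3=I  mem[L2]=88
13. P3: load  L2  bus=[BusRd]  L2: P0=S P1=S P2=S P3=S  mem[L2]=88
14. P0: load  L0  bus=[-]  L0: P0=S P1=S P2=I P3=I  mem[L0]=7
15. P1: load  L2  bus=[-]  L2: P0=S P1=S P2=S P3=S  mem[L2]=88
16. P1: load  L2  bus=[-]  L2: P0=S P1=S P2=S P3=S  mem[L2]=88
17. P1: load  L0  bus=[-]  L0: P0=S P1=S P2=I P3=I  mem[L0]=7
18. P0: store L2 := 60  bus=[BusRdX]  L2: P0=M P1=I P2=I P3=I  mem[L2]=88
19. P1: load  L2  bus=[BusRd,Flush]  L2: P0=S P1=S P2=I P3=I  mem[L2]=60
20. P3: store L2 := 28  bus=[BusRdX]  L2: P0=I P1=I P2=I P3=M  mem[L2]=60
21. P3: store L0 := 79  bus=[BusRdX]  L0: P0=I P1=I P2=I P3=M  mem[L0]=7
22. P0: load  L2  bus=[BusRd,Flush]  L2: P0=S P1=I P2=I P3=S  mem[L2]=28
23. P3: store L2 := 60  bus=[BusRdX]  L2: P0=I P1=I P2=I P3=M  mem[L2]=28
24. P3: store L2 := 2  bus=[-]  L2: P0=I P1=I P2=I P3=M  mem[L2]=28
25. P3: load  L0  bus=[-]  L0: P0=I P1=I P2=I P3=M  mem[L0]=7
26. P1: load  L2  bus=[BusRd,Flush]  L2: P0=I P1=S P2=I P3=S  mem[L2]=2
27. P0: load  L1  bus=[BusRd]  L1: P0=S P1=I P2=I P3=I  mem[L1]=10
28. P3: load  L2  bus=[-]  L2: P0=I P1=S P2=I P3=S  mem[L2]=2
29. P2: load  L2  bus=[BusRd]  L2: P0=I P1=S P2=S P3=S  mem[L2]=2

invalidations = 3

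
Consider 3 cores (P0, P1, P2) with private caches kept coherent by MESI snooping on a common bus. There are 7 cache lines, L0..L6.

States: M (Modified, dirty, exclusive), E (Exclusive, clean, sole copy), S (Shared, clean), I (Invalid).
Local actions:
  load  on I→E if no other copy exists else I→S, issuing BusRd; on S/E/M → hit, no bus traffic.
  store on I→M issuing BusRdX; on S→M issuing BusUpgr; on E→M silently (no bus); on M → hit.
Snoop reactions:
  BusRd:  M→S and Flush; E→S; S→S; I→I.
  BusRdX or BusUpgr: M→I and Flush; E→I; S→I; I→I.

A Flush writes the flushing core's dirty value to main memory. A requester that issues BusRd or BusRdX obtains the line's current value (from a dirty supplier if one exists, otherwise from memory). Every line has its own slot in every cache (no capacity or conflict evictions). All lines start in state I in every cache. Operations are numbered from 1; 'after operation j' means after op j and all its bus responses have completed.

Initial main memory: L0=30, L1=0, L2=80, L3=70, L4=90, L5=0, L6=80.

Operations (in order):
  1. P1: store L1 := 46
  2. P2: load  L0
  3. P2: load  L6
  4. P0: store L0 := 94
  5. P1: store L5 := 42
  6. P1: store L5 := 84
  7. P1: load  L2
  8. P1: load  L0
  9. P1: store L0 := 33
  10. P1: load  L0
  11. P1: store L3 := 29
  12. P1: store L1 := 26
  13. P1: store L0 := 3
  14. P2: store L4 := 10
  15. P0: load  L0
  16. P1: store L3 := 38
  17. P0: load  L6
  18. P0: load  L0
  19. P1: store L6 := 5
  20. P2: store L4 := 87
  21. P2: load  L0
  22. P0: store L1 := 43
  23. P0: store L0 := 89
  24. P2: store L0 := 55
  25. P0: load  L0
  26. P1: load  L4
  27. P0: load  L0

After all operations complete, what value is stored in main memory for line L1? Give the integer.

[1] P1: store L1 := 46 | P0:I, P1:M(46), P2:I | bus: BusRdX
[2] P2: load  L0 | P0:I, P1:I, P2:E(30) | bus: BusRd
[3] P2: load  L6 | P0:I, P1:I, P2:E(80) | bus: BusRd
[4] P0: store L0 := 94 | P0:M(94), P1:I, P2:I | bus: BusRdX
[5] P1: store L5 := 42 | P0:I, P1:M(42), P2:I | bus: BusRdX
[6] P1: store L5 := 84 | P0:I, P1:M(84), P2:I | bus: none
[7] P1: load  L2 | P0:I, P1:E(80), P2:I | bus: BusRd
[8] P1: load  L0 | P0:S(94), P1:S(94), P2:I | bus: BusRd,Flush
[9] P1: store L0 := 33 | P0:I, P1:M(33), P2:I | bus: BusUpgr
[10] P1: load  L0 | P0:I, P1:M(33), P2:I | bus: none
[11] P1: store L3 := 29 | P0:I, P1:M(29), P2:I | bus: BusRdX
[12] P1: store L1 := 26 | P0:I, P1:M(26), P2:I | bus: none
[13] P1: store L0 := 3 | P0:I, P1:M(3), P2:I | bus: none
[14] P2: store L4 := 10 | P0:I, P1:I, P2:M(10) | bus: BusRdX
[15] P0: load  L0 | P0:S(3), P1:S(3), P2:I | bus: BusRd,Flush
[16] P1: store L3 := 38 | P0:I, P1:M(38), P2:I | bus: none
[17] P0: load  L6 | P0:S(80), P1:I, P2:S(80) | bus: BusRd
[18] P0: load  L0 | P0:S(3), P1:S(3), P2:I | bus: none
[19] P1: store L6 := 5 | P0:I, P1:M(5), P2:I | bus: BusRdX
[20] P2: store L4 := 87 | P0:I, P1:I, P2:M(87) | bus: none
[21] P2: load  L0 | P0:S(3), P1:S(3), P2:S(3) | bus: BusRd
[22] P0: store L1 := 43 | P0:M(43), P1:I, P2:I | bus: BusRdX,Flush
[23] P0: store L0 := 89 | P0:M(89), P1:I, P2:I | bus: BusUpgr
[24] P2: store L0 := 55 | P0:I, P1:I, P2:M(55) | bus: BusRdX,Flush
[25] P0: load  L0 | P0:S(55), P1:I, P2:S(55) | bus: BusRd,Flush
[26] P1: load  L4 | P0:I, P1:S(87), P2:S(87) | bus: BusRd,Flush
[27] P0: load  L0 | P0:S(55), P1:I, P2:S(55) | bus: none

memory[L1] = 26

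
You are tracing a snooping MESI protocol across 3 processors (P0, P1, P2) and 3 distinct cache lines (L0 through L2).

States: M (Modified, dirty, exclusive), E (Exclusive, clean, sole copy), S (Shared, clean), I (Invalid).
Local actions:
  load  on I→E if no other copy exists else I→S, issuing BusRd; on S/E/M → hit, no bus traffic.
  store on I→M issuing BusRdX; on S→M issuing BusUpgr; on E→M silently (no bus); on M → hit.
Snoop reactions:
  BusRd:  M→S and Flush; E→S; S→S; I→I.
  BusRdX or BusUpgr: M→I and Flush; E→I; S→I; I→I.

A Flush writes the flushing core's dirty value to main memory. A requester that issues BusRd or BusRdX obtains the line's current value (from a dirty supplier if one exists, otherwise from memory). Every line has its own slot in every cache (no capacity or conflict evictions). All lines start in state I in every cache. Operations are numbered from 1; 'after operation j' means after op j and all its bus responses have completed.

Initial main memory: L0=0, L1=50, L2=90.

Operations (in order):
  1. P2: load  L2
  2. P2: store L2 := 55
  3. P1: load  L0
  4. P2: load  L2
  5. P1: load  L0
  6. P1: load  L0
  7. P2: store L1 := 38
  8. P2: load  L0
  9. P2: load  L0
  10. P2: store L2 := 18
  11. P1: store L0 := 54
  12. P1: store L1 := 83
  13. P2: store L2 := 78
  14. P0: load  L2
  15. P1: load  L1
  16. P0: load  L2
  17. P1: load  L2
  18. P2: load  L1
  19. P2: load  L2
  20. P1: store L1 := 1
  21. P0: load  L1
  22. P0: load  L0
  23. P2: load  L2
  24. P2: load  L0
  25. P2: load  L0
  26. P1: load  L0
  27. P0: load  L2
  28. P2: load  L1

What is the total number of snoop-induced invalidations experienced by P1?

  op1 P2: load  L2 → I/I/E on L2; bus BusRd; mem=90
  op2 P2: store L2 := 55 → I/I/M on L2; bus (none); mem=90
  op3 P1: load  L0 → I/E/I on L0; bus BusRd; mem=0
  op4 P2: load  L2 → I/I/M on L2; bus (none); mem=90
  op5 P1: load  L0 → I/E/I on L0; bus (none); mem=0
  op6 P1: load  L0 → I/E/I on L0; bus (none); mem=0
  op7 P2: store L1 := 38 → I/I/M on L1; bus BusRdX; mem=50
  op8 P2: load  L0 → I/S/S on L0; bus BusRd; mem=0
  op9 P2: load  L0 → I/S/S on L0; bus (none); mem=0
  op10 P2: store L2 := 18 → I/I/M on L2; bus (none); mem=90
  op11 P1: store L0 := 54 → I/M/I on L0; bus BusUpgr; mem=0
  op12 P1: store L1 := 83 → I/M/I on L1; bus BusRdX Flush; mem=38
  op13 P2: store L2 := 78 → I/I/M on L2; bus (none); mem=90
  op14 P0: load  L2 → S/I/S on L2; bus BusRd Flush; mem=78
  op15 P1: load  L1 → I/M/I on L1; bus (none); mem=38
  op16 P0: load  L2 → S/I/S on L2; bus (none); mem=78
  op17 P1: load  L2 → S/S/S on L2; bus BusRd; mem=78
  op18 P2: load  L1 → I/S/S on L1; bus BusRd Flush; mem=83
  op19 P2: load  L2 → S/S/S on L2; bus (none); mem=78
  op20 P1: store L1 := 1 → I/M/I on L1; bus BusUpgr; mem=83
  op21 P0: load  L1 → S/S/I on L1; bus BusRd Flush; mem=1
  op22 P0: load  L0 → S/S/I on L0; bus BusRd Flush; mem=54
  op23 P2: load  L2 → S/S/S on L2; bus (none); mem=78
  op24 P2: load  L0 → S/S/S on L0; bus BusRd; mem=54
  op25 P2: load  L0 → S/S/S on L0; bus (none); mem=54
  op26 P1: load  L0 → S/S/S on L0; bus (none); mem=54
  op27 P0: load  L2 → S/S/S on L2; bus (none); mem=78
  op28 P2: load  L1 → S/S/S on L1; bus BusRd; mem=1

invalidations = 0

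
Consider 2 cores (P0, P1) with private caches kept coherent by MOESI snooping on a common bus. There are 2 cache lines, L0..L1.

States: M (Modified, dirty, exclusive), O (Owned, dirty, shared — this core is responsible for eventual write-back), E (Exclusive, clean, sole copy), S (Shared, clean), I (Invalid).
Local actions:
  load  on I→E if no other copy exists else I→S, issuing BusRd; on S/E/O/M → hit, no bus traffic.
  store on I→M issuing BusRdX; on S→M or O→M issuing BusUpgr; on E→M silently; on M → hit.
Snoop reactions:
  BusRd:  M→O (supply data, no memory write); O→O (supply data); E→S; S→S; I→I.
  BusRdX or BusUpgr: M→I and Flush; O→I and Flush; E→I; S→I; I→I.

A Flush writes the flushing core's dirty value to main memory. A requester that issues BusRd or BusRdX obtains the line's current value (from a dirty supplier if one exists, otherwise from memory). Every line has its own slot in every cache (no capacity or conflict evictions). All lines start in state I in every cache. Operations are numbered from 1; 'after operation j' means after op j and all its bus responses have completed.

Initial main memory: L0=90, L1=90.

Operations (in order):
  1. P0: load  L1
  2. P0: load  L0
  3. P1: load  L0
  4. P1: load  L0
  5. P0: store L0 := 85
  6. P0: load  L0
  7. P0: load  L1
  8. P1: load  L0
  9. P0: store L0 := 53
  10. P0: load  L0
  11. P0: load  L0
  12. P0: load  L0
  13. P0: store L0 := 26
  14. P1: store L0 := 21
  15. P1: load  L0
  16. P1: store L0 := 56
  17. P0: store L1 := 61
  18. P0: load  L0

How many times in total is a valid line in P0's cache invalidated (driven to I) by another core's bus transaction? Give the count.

invalidations = 1

1. P0: load  L1  bus=[BusRd]  L1: P0=E P1=I  mem[L1]=90
2. P0: load  L0  bus=[BusRd]  L0: P0=E P1=I  mem[L0]=90
3. P1: load  L0  bus=[BusRd]  L0: P0=S P1=S  mem[L0]=90
4. P1: load  L0  bus=[-]  L0: P0=S P1=S  mem[L0]=90
5. P0: store L0 := 85  bus=[BusUpgr]  L0: P0=M P1=I  mem[L0]=90
6. P0: load  L0  bus=[-]  L0: P0=M P1=I  mem[L0]=90
7. P0: load  L1  bus=[-]  L1: P0=E P1=I  mem[L1]=90
8. P1: load  L0  bus=[BusRd]  L0: P0=O P1=S  mem[L0]=90
9. P0: store L0 := 53  bus=[BusUpgr]  L0: P0=M P1=I  mem[L0]=90
10. P0: load  L0  bus=[-]  L0: P0=M P1=I  mem[L0]=90
11. P0: load  L0  bus=[-]  L0: P0=M P1=I  mem[L0]=90
12. P0: load  L0  bus=[-]  L0: P0=M P1=I  mem[L0]=90
13. P0: store L0 := 26  bus=[-]  L0: P0=M P1=I  mem[L0]=90
14. P1: store L0 := 21  bus=[BusRdX,Flush]  L0: P0=I P1=M  mem[L0]=26
15. P1: load  L0  bus=[-]  L0: P0=I P1=M  mem[L0]=26
16. P1: store L0 := 56  bus=[-]  L0: P0=I P1=M  mem[L0]=26
17. P0: store L1 := 61  bus=[-]  L1: P0=M P1=I  mem[L1]=90
18. P0: load  L0  bus=[BusRd]  L0: P0=S P1=O  mem[L0]=26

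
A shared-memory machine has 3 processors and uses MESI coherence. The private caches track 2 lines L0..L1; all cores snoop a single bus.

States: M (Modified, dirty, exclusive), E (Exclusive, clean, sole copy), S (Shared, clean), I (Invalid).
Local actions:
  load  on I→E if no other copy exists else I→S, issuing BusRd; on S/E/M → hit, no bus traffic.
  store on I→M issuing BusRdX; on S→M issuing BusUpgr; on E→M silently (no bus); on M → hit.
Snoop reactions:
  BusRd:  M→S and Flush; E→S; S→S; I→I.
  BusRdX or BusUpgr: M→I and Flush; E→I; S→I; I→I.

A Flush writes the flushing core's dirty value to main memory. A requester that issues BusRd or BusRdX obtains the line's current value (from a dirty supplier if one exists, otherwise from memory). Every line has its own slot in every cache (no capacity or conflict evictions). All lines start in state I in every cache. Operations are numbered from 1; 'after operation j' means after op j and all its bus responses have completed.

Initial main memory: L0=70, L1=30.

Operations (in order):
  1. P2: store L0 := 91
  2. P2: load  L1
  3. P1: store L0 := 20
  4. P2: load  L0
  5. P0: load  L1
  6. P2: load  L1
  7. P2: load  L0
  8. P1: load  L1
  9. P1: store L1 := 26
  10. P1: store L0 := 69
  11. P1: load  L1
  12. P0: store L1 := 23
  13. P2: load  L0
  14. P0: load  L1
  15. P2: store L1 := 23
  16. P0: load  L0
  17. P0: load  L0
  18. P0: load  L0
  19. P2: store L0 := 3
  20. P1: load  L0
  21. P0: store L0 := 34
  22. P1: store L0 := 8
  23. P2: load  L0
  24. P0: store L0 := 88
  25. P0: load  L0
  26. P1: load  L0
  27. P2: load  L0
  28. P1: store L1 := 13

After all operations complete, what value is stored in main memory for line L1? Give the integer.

memory[L1] = 23

step 1: P2: store L0 := 91  ⟶  IIM  (L0)  txn=BusRdX  M[L0]=70
step 2: P2: load  L1  ⟶  IIE  (L1)  txn=BusRd  M[L1]=30
step 3: P1: store L0 := 20  ⟶  IMI  (L0)  txn=BusRdX+Flush  M[L0]=91
step 4: P2: load  L0  ⟶  ISS  (L0)  txn=BusRd+Flush  M[L0]=20
step 5: P0: load  L1  ⟶  SIS  (L1)  txn=BusRd  M[L1]=30
step 6: P2: load  L1  ⟶  SIS  (L1)  txn=∅  M[L1]=30
step 7: P2: load  L0  ⟶  ISS  (L0)  txn=∅  M[L0]=20
step 8: P1: load  L1  ⟶  SSS  (L1)  txn=BusRd  M[L1]=30
step 9: P1: store L1 := 26  ⟶  IMI  (L1)  txn=BusUpgr  M[L1]=30
step 10: P1: store L0 := 69  ⟶  IMI  (L0)  txn=BusUpgr  M[L0]=20
step 11: P1: load  L1  ⟶  IMI  (L1)  txn=∅  M[L1]=30
step 12: P0: store L1 := 23  ⟶  MII  (L1)  txn=BusRdX+Flush  M[L1]=26
step 13: P2: load  L0  ⟶  ISS  (L0)  txn=BusRd+Flush  M[L0]=69
step 14: P0: load  L1  ⟶  MII  (L1)  txn=∅  M[L1]=26
step 15: P2: store L1 := 23  ⟶  IIM  (L1)  txn=BusRdX+Flush  M[L1]=23
step 16: P0: load  L0  ⟶  SSS  (L0)  txn=BusRd  M[L0]=69
step 17: P0: load  L0  ⟶  SSS  (L0)  txn=∅  M[L0]=69
step 18: P0: load  L0  ⟶  SSS  (L0)  txn=∅  M[L0]=69
step 19: P2: store L0 := 3  ⟶  IIM  (L0)  txn=BusUpgr  M[L0]=69
step 20: P1: load  L0  ⟶  ISS  (L0)  txn=BusRd+Flush  M[L0]=3
step 21: P0: store L0 := 34  ⟶  MII  (L0)  txn=BusRdX  M[L0]=3
step 22: P1: store L0 := 8  ⟶  IMI  (L0)  txn=BusRdX+Flush  M[L0]=34
step 23: P2: load  L0  ⟶  ISS  (L0)  txn=BusRd+Flush  M[L0]=8
step 24: P0: store L0 := 88  ⟶  MII  (L0)  txn=BusRdX  M[L0]=8
step 25: P0: load  L0  ⟶  MII  (L0)  txn=∅  M[L0]=8
step 26: P1: load  L0  ⟶  SSI  (L0)  txn=BusRd+Flush  M[L0]=88
step 27: P2: load  L0  ⟶  SSS  (L0)  txn=BusRd  M[L0]=88
step 28: P1: store L1 := 13  ⟶  IMI  (L1)  txn=BusRdX+Flush  M[L1]=23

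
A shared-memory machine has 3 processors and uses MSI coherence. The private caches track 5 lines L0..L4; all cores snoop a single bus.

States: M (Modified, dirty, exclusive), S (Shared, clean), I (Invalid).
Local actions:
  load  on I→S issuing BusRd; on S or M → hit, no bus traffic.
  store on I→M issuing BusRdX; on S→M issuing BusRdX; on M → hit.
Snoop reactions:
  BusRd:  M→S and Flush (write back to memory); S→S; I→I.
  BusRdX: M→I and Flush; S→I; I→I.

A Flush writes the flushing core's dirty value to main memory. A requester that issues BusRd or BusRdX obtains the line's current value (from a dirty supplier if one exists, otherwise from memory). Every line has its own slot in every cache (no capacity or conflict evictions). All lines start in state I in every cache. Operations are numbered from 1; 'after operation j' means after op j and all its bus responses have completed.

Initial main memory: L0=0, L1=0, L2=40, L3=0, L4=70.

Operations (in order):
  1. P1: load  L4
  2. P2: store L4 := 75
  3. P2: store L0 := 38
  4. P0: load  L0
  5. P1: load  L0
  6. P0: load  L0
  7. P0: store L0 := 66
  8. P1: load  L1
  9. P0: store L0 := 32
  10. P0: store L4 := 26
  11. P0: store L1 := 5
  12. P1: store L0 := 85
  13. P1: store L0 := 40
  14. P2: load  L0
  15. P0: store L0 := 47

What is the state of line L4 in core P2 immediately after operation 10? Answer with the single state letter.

step 1: P1: load  L4  ⟶  ISI  (L4)  txn=BusRd  M[L4]=70
step 2: P2: store L4 := 75  ⟶  IIM  (L4)  txn=BusRdX  M[L4]=70
step 3: P2: store L0 := 38  ⟶  IIM  (L0)  txn=BusRdX  M[L0]=0
step 4: P0: load  L0  ⟶  SIS  (L0)  txn=BusRd+Flush  M[L0]=38
step 5: P1: load  L0  ⟶  SSS  (L0)  txn=BusRd  M[L0]=38
step 6: P0: load  L0  ⟶  SSS  (L0)  txn=∅  M[L0]=38
step 7: P0: store L0 := 66  ⟶  MII  (L0)  txn=BusRdX  M[L0]=38
step 8: P1: load  L1  ⟶  ISI  (L1)  txn=BusRd  M[L1]=0
step 9: P0: store L0 := 32  ⟶  MII  (L0)  txn=∅  M[L0]=38
step 10: P0: store L4 := 26  ⟶  MII  (L4)  txn=BusRdX+Flush  M[L4]=75
step 11: P0: store L1 := 5  ⟶  MII  (L1)  txn=BusRdX  M[L1]=0
step 12: P1: store L0 := 85  ⟶  IMI  (L0)  txn=BusRdX+Flush  M[L0]=32
step 13: P1: store L0 := 40  ⟶  IMI  (L0)  txn=∅  M[L0]=32
step 14: P2: load  L0  ⟶  ISS  (L0)  txn=BusRd+Flush  M[L0]=40
step 15: P0: store L0 := 47  ⟶  MII  (L0)  txn=BusRdX  M[L0]=40

state = I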